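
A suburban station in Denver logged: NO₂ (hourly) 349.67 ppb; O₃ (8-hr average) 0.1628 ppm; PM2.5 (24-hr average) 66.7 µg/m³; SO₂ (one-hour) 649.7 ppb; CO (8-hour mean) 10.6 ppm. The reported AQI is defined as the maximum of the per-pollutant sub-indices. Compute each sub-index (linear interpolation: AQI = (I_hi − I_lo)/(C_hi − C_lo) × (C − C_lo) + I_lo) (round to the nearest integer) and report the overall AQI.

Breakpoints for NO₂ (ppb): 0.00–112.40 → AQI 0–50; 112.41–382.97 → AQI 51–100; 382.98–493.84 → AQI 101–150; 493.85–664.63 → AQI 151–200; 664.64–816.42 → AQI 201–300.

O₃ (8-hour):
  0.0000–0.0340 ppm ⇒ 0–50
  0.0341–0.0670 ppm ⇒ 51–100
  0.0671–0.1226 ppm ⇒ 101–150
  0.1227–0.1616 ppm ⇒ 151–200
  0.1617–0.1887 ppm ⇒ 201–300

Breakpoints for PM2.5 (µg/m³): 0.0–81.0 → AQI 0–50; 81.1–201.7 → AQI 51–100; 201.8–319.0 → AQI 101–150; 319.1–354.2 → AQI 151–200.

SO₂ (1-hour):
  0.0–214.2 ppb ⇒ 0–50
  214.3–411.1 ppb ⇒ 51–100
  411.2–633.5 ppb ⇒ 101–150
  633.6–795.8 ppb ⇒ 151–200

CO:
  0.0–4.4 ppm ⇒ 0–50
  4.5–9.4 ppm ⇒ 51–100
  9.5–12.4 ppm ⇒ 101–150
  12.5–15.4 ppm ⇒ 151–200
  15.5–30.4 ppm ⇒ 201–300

NO₂ 349.67: bracket 112.41–382.97 → index 51–100; slope 49/270.56, offset 237.26.
AQI = 51 + 49/270.56·237.26 ≈ 93.97 ⇒ 94.
O₃: 0.1628 ∈ [0.1617, 0.1887] ↔ index [201, 300].
201 + (0.1628−0.1617)·(300−201)/(0.1887−0.1617) = 201 + 0.0011·99/0.0270 ≈ 205.03, so AQI = 205.
PM2.5: 66.7 lies in 0.0–81.0, so I_lo=0, I_hi=50, C_lo=0.0, C_hi=81.0.
(50−0)/(81.0−0.0) × (66.7−0.0) + 0 = 50/81.0 × 66.7 + 0 ≈ 41.17 → 41.
SO₂: row 633.6–795.8 (AQI 151–200). (200−151)·(649.7−633.6)/(795.8−633.6) + 151 = 49·16.1/162.2 + 151 ≈ 155.86 → 156.
CO: 10.6 lies in 9.5–12.4, so I_lo=101, I_hi=150, C_lo=9.5, C_hi=12.4.
(150−101)/(12.4−9.5) × (10.6−9.5) + 101 = 49/2.9 × 1.1 + 101 ≈ 119.59 → 120.
Sub-indices: NO₂→94, O₃→205, PM2.5→41, SO₂→156, CO→120. Overall AQI = max = 205; dominant pollutant is O₃.
AQI 205: Very Unhealthy.

205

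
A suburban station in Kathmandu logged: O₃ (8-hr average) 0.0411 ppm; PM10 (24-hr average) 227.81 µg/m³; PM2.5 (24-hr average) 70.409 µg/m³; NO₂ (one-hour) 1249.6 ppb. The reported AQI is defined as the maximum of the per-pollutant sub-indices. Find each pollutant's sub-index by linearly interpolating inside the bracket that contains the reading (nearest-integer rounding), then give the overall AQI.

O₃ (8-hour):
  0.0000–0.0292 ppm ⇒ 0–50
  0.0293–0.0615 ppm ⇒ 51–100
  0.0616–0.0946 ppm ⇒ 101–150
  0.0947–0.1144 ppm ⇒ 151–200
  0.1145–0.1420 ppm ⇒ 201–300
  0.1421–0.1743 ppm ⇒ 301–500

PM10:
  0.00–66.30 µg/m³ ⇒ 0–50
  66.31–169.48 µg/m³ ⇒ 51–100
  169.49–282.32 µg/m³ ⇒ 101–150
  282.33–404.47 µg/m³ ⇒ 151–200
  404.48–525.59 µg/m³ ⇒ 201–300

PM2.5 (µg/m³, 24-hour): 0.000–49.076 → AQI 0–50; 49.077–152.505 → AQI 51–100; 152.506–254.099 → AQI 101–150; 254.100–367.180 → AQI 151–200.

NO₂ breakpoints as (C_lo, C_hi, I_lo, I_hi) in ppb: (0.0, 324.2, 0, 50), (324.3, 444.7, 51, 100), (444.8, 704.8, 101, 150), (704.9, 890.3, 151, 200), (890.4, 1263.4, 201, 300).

296

O₃: 0.0411 ∈ [0.0293, 0.0615] ↔ index [51, 100].
51 + (0.0411−0.0293)·(100−51)/(0.0615−0.0293) = 51 + 0.0118·49/0.0322 ≈ 68.96, so AQI = 69.
PM10: 227.81 lies in 169.49–282.32, so I_lo=101, I_hi=150, C_lo=169.49, C_hi=282.32.
(150−101)/(282.32−169.49) × (227.81−169.49) + 101 = 49/112.83 × 58.32 + 101 ≈ 126.33 → 126.
PM2.5: 70.409 ∈ [49.077, 152.505] ↔ index [51, 100].
51 + (70.409−49.077)·(100−51)/(152.505−49.077) = 51 + 21.332·49/103.428 ≈ 61.11, so AQI = 61.
NO₂: 1249.6 lies in 890.4–1263.4, so I_lo=201, I_hi=300, C_lo=890.4, C_hi=1263.4.
(300−201)/(1263.4−890.4) × (1249.6−890.4) + 201 = 99/373.0 × 359.2 + 201 ≈ 296.34 → 296.
Sub-indices: O₃→69, PM10→126, PM2.5→61, NO₂→296. Overall AQI = max = 296; dominant pollutant is NO₂.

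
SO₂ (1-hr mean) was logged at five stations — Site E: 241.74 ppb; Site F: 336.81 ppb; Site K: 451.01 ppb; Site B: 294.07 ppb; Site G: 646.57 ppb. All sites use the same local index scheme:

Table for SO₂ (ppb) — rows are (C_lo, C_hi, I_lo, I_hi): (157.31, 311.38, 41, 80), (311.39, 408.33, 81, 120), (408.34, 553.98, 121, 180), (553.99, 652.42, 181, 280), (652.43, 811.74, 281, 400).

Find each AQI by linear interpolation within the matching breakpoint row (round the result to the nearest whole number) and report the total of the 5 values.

Site E 241.74: bracket 157.31–311.38 → index 41–80; slope 39/154.07, offset 84.43.
AQI = 41 + 39/154.07·84.43 ≈ 62.37 ⇒ 62.
Site F: 336.81 ∈ [311.39, 408.33] ↔ index [81, 120].
81 + (336.81−311.39)·(120−81)/(408.33−311.39) = 81 + 25.42·39/96.94 ≈ 91.23, so AQI = 91.
Site K: 451.01 ∈ [408.34, 553.98] ↔ index [121, 180].
121 + (451.01−408.34)·(180−121)/(553.98−408.34) = 121 + 42.67·59/145.64 ≈ 138.29, so AQI = 138.
Site B 294.07: bracket 157.31–311.38 → index 41–80; slope 39/154.07, offset 136.76.
AQI = 41 + 39/154.07·136.76 ≈ 75.62 ⇒ 76.
Site G: 646.57 ∈ [553.99, 652.42] ↔ index [181, 280].
181 + (646.57−553.99)·(280−181)/(652.42−553.99) = 181 + 92.58·99/98.43 ≈ 274.12, so AQI = 274.
AQIs: Site E=62, Site F=91, Site K=138, Site B=76, Site G=274. Sum = 62 + 91 + 138 + 76 + 274 = 641.

641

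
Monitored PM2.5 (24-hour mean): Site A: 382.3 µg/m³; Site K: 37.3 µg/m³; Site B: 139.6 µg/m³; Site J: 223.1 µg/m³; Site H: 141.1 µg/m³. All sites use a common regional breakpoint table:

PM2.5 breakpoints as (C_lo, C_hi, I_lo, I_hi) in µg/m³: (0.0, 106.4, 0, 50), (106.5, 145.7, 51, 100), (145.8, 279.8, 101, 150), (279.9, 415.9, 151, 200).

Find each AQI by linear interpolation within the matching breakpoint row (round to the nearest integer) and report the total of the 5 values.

Site A: 382.3 ∈ [279.9, 415.9] ↔ index [151, 200].
151 + (382.3−279.9)·(200−151)/(415.9−279.9) = 151 + 102.4·49/136.0 ≈ 187.89, so AQI = 188.
Site K: row 0.0–106.4 (AQI 0–50). (50−0)·(37.3−0.0)/(106.4−0.0) + 0 = 50·37.3/106.4 + 0 ≈ 17.53 → 18.
Site B: 139.6 ∈ [106.5, 145.7] ↔ index [51, 100].
51 + (139.6−106.5)·(100−51)/(145.7−106.5) = 51 + 33.1·49/39.2 ≈ 92.38, so AQI = 92.
Site J 223.1: bracket 145.8–279.8 → index 101–150; slope 49/134.0, offset 77.3.
AQI = 101 + 49/134.0·77.3 ≈ 129.27 ⇒ 129.
Site H: row 106.5–145.7 (AQI 51–100). (100−51)·(141.1−106.5)/(145.7−106.5) + 51 = 49·34.6/39.2 + 51 ≈ 94.25 → 94.
AQIs: Site A=188, Site K=18, Site B=92, Site J=129, Site H=94. Sum = 188 + 18 + 92 + 129 + 94 = 521.

521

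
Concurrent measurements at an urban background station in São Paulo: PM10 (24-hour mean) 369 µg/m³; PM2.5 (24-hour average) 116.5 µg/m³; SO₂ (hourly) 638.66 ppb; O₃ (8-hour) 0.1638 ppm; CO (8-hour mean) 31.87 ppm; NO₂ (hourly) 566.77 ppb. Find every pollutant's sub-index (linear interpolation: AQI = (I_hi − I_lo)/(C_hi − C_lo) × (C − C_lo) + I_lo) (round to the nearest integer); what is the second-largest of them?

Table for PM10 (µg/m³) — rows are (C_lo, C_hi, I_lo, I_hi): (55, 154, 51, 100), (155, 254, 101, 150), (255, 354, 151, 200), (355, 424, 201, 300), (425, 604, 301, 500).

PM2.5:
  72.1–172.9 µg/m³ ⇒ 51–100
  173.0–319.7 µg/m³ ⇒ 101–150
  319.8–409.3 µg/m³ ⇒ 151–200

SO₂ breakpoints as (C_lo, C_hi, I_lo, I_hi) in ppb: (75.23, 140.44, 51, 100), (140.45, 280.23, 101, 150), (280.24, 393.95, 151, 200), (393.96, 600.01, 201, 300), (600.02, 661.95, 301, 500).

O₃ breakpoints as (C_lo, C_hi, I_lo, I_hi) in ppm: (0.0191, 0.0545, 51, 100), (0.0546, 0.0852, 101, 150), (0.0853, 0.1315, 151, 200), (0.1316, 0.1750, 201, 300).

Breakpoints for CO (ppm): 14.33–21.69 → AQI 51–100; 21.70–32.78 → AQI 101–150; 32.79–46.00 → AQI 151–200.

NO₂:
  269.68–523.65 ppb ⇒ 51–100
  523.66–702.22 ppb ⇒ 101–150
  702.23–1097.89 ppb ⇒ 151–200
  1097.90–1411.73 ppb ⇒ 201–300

274

PM10: 369 lies in 355–424, so I_lo=201, I_hi=300, C_lo=355, C_hi=424.
(300−201)/(424−355) × (369−355) + 201 = 99/69 × 14 + 201 ≈ 221.09 → 221.
PM2.5 116.5: bracket 72.1–172.9 → index 51–100; slope 49/100.8, offset 44.4.
AQI = 51 + 49/100.8·44.4 ≈ 72.58 ⇒ 73.
SO₂: row 600.02–661.95 (AQI 301–500). (500−301)·(638.66−600.02)/(661.95−600.02) + 301 = 199·38.64/61.93 + 301 ≈ 425.16 → 425.
O₃: row 0.1316–0.1750 (AQI 201–300). (300−201)·(0.1638−0.1316)/(0.1750−0.1316) + 201 = 99·0.0322/0.0434 + 201 ≈ 274.45 → 274.
CO: 31.87 ∈ [21.70, 32.78] ↔ index [101, 150].
101 + (31.87−21.70)·(150−101)/(32.78−21.70) = 101 + 10.17·49/11.08 ≈ 145.98, so AQI = 146.
NO₂ 566.77: bracket 523.66–702.22 → index 101–150; slope 49/178.56, offset 43.11.
AQI = 101 + 49/178.56·43.11 ≈ 112.83 ⇒ 113.
Sub-indices: PM10→221, PM2.5→73, SO₂→425, O₃→274, CO→146, NO₂→113. Ranked high→low: 425, 274, 221, 146, 113, 73. Second-highest sub-index = 274.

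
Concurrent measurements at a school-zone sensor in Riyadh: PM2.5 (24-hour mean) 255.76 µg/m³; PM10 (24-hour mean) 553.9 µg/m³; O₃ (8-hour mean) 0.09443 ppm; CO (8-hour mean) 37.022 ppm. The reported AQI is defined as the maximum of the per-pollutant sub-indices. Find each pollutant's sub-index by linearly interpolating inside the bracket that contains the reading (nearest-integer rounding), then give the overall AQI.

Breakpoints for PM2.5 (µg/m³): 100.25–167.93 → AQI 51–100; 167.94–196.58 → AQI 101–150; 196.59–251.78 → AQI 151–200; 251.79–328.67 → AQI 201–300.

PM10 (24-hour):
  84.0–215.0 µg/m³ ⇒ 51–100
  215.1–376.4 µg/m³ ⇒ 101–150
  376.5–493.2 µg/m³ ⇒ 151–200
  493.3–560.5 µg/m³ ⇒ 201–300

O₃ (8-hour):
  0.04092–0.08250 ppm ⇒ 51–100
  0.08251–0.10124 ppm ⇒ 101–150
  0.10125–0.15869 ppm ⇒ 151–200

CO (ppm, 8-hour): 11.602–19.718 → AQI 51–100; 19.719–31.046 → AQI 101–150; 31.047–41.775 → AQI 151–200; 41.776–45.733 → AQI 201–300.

290

PM2.5: row 251.79–328.67 (AQI 201–300). (300−201)·(255.76−251.79)/(328.67−251.79) + 201 = 99·3.97/76.88 + 201 ≈ 206.11 → 206.
PM10 553.9: bracket 493.3–560.5 → index 201–300; slope 99/67.2, offset 60.6.
AQI = 201 + 99/67.2·60.6 ≈ 290.28 ⇒ 290.
O₃ 0.09443: bracket 0.08251–0.10124 → index 101–150; slope 49/0.01873, offset 0.01192.
AQI = 101 + 49/0.01873·0.01192 ≈ 132.18 ⇒ 132.
CO 37.022: bracket 31.047–41.775 → index 151–200; slope 49/10.728, offset 5.975.
AQI = 151 + 49/10.728·5.975 ≈ 178.29 ⇒ 178.
Sub-indices: PM2.5→206, PM10→290, O₃→132, CO→178. Overall AQI = max = 290; dominant pollutant is PM10.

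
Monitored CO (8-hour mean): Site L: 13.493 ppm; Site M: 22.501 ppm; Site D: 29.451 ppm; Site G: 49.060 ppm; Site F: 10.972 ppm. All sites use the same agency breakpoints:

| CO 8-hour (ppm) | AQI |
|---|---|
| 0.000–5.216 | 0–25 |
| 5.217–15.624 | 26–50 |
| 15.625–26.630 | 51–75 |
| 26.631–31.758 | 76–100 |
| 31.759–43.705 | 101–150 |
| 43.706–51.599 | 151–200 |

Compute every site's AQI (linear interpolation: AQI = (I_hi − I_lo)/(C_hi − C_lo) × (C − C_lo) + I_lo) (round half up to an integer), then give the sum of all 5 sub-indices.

423

Site L: 13.493 ∈ [5.217, 15.624] ↔ index [26, 50].
26 + (13.493−5.217)·(50−26)/(15.624−5.217) = 26 + 8.276·24/10.407 ≈ 45.09, so AQI = 45.
Site M: row 15.625–26.630 (AQI 51–75). (75−51)·(22.501−15.625)/(26.630−15.625) + 51 = 24·6.876/11.005 + 51 ≈ 66.00 → 66.
Site D: 29.451 ∈ [26.631, 31.758] ↔ index [76, 100].
76 + (29.451−26.631)·(100−76)/(31.758−26.631) = 76 + 2.820·24/5.127 ≈ 89.20, so AQI = 89.
Site G: 49.060 lies in 43.706–51.599, so I_lo=151, I_hi=200, C_lo=43.706, C_hi=51.599.
(200−151)/(51.599−43.706) × (49.060−43.706) + 151 = 49/7.893 × 5.354 + 151 ≈ 184.24 → 184.
Site F 10.972: bracket 5.217–15.624 → index 26–50; slope 24/10.407, offset 5.755.
AQI = 26 + 24/10.407·5.755 ≈ 39.27 ⇒ 39.
AQIs: Site L=45, Site M=66, Site D=89, Site G=184, Site F=39. Sum = 45 + 66 + 89 + 184 + 39 = 423.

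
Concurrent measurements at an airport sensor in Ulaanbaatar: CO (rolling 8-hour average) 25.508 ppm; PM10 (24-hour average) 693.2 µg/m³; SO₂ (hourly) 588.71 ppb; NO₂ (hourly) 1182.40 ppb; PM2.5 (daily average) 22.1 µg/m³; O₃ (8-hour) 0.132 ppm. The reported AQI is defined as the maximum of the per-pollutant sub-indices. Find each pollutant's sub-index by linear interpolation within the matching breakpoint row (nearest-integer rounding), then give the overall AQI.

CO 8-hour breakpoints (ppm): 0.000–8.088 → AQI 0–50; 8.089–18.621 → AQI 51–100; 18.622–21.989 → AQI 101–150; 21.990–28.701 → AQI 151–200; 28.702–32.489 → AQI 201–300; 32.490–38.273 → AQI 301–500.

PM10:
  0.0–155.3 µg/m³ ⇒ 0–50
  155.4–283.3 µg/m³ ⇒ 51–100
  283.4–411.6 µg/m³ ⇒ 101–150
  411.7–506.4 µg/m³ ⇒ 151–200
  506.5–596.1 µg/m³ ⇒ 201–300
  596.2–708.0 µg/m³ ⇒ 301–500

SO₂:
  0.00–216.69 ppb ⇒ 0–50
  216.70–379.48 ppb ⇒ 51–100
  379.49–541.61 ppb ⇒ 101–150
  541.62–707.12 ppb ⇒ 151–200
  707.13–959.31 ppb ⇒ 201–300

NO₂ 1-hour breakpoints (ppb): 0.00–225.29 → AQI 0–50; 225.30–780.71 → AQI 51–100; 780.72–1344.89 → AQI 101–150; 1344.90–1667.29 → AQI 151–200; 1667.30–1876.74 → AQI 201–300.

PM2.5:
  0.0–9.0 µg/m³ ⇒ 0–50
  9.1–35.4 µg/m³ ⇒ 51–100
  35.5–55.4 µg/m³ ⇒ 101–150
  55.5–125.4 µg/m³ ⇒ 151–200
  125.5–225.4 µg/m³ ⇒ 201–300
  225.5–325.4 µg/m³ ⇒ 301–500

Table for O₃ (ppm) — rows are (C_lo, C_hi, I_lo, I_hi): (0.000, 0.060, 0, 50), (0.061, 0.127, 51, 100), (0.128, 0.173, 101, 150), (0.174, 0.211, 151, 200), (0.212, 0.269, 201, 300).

CO: row 21.990–28.701 (AQI 151–200). (200−151)·(25.508−21.990)/(28.701−21.990) + 151 = 49·3.518/6.711 + 151 ≈ 176.69 → 177.
PM10: 693.2 lies in 596.2–708.0, so I_lo=301, I_hi=500, C_lo=596.2, C_hi=708.0.
(500−301)/(708.0−596.2) × (693.2−596.2) + 301 = 199/111.8 × 97.0 + 301 ≈ 473.66 → 474.
SO₂: row 541.62–707.12 (AQI 151–200). (200−151)·(588.71−541.62)/(707.12−541.62) + 151 = 49·47.09/165.50 + 151 ≈ 164.94 → 165.
NO₂: 1182.40 ∈ [780.72, 1344.89] ↔ index [101, 150].
101 + (1182.40−780.72)·(150−101)/(1344.89−780.72) = 101 + 401.68·49/564.17 ≈ 135.89, so AQI = 136.
PM2.5: 22.1 ∈ [9.1, 35.4] ↔ index [51, 100].
51 + (22.1−9.1)·(100−51)/(35.4−9.1) = 51 + 13.0·49/26.3 ≈ 75.22, so AQI = 75.
O₃ 0.132: bracket 0.128–0.173 → index 101–150; slope 49/0.045, offset 0.004.
AQI = 101 + 49/0.045·0.004 ≈ 105.36 ⇒ 105.
Sub-indices: CO→177, PM10→474, SO₂→165, NO₂→136, PM2.5→75, O₃→105. Overall AQI = max = 474; dominant pollutant is PM10.

474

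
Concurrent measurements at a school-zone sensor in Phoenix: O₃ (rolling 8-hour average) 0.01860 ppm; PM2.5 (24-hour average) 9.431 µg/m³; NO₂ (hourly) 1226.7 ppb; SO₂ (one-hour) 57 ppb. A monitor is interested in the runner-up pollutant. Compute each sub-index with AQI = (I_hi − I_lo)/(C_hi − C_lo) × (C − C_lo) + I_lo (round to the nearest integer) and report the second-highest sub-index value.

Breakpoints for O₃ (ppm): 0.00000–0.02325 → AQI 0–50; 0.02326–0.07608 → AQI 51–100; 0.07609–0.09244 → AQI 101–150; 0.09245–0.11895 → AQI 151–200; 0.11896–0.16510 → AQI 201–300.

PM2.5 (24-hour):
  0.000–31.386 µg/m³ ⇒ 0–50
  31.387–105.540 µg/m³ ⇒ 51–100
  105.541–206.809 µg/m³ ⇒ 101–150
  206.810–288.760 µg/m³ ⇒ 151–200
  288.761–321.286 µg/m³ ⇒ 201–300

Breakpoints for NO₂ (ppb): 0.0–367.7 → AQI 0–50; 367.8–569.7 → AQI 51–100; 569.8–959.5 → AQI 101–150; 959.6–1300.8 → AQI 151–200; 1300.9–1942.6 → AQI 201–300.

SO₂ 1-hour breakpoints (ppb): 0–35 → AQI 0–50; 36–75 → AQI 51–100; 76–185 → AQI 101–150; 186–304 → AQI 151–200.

O₃: 0.01860 lies in 0.00000–0.02325, so I_lo=0, I_hi=50, C_lo=0.00000, C_hi=0.02325.
(50−0)/(0.02325−0.00000) × (0.01860−0.00000) + 0 = 50/0.02325 × 0.01860 + 0 ≈ 40.00 → 40.
PM2.5 9.431: bracket 0.000–31.386 → index 0–50; slope 50/31.386, offset 9.431.
AQI = 0 + 50/31.386·9.431 ≈ 15.02 ⇒ 15.
NO₂ 1226.7: bracket 959.6–1300.8 → index 151–200; slope 49/341.2, offset 267.1.
AQI = 151 + 49/341.2·267.1 ≈ 189.36 ⇒ 189.
SO₂ 57: bracket 36–75 → index 51–100; slope 49/39, offset 21.
AQI = 51 + 49/39·21 ≈ 77.38 ⇒ 77.
Sub-indices: O₃→40, PM2.5→15, NO₂→189, SO₂→77. Ranked high→low: 189, 77, 40, 15. Second-highest sub-index = 77.

77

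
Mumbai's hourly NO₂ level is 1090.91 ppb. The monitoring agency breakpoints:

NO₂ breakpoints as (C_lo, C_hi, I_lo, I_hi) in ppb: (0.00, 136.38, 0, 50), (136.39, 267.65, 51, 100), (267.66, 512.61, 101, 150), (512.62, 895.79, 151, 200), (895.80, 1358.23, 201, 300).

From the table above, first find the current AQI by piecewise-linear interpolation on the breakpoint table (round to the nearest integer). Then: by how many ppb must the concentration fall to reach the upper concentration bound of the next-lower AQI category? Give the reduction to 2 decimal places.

195.12

NO₂: 1090.91 ∈ [895.80, 1358.23] ↔ index [201, 300].
201 + (1090.91−895.80)·(300−201)/(1358.23−895.80) = 201 + 195.11·99/462.43 ≈ 242.77, so AQI = 243.
Current AQI 243 is in the Very Unhealthy range (201–300). The next-lower category tops out at AQI 200, whose upper concentration bound is 895.79 ppb.
Reduction needed = 1090.91 − 895.79 = 195.12 ppb.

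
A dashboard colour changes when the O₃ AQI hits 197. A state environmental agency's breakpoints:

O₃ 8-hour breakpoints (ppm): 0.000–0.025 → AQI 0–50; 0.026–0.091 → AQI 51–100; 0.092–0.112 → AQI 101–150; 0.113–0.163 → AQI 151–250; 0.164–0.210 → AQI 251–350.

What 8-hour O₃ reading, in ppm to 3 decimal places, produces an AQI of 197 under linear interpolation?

AQI 197 lies in the 151–250 band, which corresponds to 0.113–0.163 ppm.
C = 0.113 + (197−151)×(0.163−0.113)/(250−151) = 0.113 + 46×0.050/99 ≈ 0.13623 ppm → 0.136 ppm to 3 dp.

0.136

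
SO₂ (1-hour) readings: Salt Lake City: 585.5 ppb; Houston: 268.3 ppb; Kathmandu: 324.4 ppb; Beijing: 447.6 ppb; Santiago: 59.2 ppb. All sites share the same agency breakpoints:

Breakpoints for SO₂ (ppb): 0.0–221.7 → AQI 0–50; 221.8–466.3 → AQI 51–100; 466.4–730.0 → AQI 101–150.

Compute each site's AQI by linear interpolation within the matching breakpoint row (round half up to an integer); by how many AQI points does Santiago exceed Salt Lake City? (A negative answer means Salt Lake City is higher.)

Salt Lake City: row 466.4–730.0 (AQI 101–150). (150−101)·(585.5−466.4)/(730.0−466.4) + 101 = 49·119.1/263.6 + 101 ≈ 123.14 → 123.
Houston 268.3: bracket 221.8–466.3 → index 51–100; slope 49/244.5, offset 46.5.
AQI = 51 + 49/244.5·46.5 ≈ 60.32 ⇒ 60.
Kathmandu: 324.4 ∈ [221.8, 466.3] ↔ index [51, 100].
51 + (324.4−221.8)·(100−51)/(466.3−221.8) = 51 + 102.6·49/244.5 ≈ 71.56, so AQI = 72.
Beijing: 447.6 ∈ [221.8, 466.3] ↔ index [51, 100].
51 + (447.6−221.8)·(100−51)/(466.3−221.8) = 51 + 225.8·49/244.5 ≈ 96.25, so AQI = 96.
Santiago: row 0.0–221.7 (AQI 0–50). (50−0)·(59.2−0.0)/(221.7−0.0) + 0 = 50·59.2/221.7 + 0 ≈ 13.35 → 13.
AQIs: Salt Lake City=123, Houston=60, Kathmandu=72, Beijing=96, Santiago=13. Santiago (13) − Salt Lake City (123) = -110.

-110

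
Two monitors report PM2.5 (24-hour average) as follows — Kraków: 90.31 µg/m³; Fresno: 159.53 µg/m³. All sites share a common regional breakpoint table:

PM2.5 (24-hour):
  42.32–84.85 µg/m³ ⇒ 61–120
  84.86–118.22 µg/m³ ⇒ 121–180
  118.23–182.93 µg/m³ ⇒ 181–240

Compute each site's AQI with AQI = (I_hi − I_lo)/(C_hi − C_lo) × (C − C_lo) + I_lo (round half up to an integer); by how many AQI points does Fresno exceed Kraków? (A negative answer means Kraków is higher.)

88

Kraków: 90.31 ∈ [84.86, 118.22] ↔ index [121, 180].
121 + (90.31−84.86)·(180−121)/(118.22−84.86) = 121 + 5.45·59/33.36 ≈ 130.64, so AQI = 131.
Fresno 159.53: bracket 118.23–182.93 → index 181–240; slope 59/64.70, offset 41.30.
AQI = 181 + 59/64.70·41.30 ≈ 218.66 ⇒ 219.
AQIs: Kraków=131, Fresno=219. Fresno (219) − Kraków (131) = 88.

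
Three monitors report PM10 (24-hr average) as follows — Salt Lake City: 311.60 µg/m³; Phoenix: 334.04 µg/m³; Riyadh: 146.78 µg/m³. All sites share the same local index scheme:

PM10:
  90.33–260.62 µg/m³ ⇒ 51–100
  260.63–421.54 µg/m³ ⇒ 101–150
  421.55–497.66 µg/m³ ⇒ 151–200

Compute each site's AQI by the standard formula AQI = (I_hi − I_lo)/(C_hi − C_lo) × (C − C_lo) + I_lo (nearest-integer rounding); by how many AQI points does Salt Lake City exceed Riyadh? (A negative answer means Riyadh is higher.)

50

Salt Lake City 311.60: bracket 260.63–421.54 → index 101–150; slope 49/160.91, offset 50.97.
AQI = 101 + 49/160.91·50.97 ≈ 116.52 ⇒ 117.
Phoenix: 334.04 ∈ [260.63, 421.54] ↔ index [101, 150].
101 + (334.04−260.63)·(150−101)/(421.54−260.63) = 101 + 73.41·49/160.91 ≈ 123.35, so AQI = 123.
Riyadh: 146.78 lies in 90.33–260.62, so I_lo=51, I_hi=100, C_lo=90.33, C_hi=260.62.
(100−51)/(260.62−90.33) × (146.78−90.33) + 51 = 49/170.29 × 56.45 + 51 ≈ 67.24 → 67.
AQIs: Salt Lake City=117, Phoenix=123, Riyadh=67. Salt Lake City (117) − Riyadh (67) = 50.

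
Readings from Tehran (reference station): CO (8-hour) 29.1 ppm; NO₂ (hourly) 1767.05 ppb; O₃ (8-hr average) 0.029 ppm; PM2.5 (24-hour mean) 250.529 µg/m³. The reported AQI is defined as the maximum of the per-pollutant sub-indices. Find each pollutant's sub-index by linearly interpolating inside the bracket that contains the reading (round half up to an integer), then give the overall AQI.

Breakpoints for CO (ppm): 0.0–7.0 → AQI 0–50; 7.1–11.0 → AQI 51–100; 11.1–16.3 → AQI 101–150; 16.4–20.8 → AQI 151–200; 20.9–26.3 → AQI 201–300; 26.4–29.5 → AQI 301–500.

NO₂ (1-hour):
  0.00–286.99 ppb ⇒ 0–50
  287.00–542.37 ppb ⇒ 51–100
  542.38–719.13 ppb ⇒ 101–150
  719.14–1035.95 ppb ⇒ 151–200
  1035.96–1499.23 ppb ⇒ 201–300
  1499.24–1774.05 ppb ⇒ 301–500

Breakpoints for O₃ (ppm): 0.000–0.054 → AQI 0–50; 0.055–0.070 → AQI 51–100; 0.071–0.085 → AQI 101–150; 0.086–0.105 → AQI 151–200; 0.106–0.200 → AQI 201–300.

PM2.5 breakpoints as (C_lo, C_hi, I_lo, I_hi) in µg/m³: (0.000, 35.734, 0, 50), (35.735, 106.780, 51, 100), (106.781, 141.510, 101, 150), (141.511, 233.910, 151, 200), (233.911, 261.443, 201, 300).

495

CO: row 26.4–29.5 (AQI 301–500). (500−301)·(29.1−26.4)/(29.5−26.4) + 301 = 199·2.7/3.1 + 301 ≈ 474.32 → 474.
NO₂: 1767.05 ∈ [1499.24, 1774.05] ↔ index [301, 500].
301 + (1767.05−1499.24)·(500−301)/(1774.05−1499.24) = 301 + 267.81·199/274.81 ≈ 494.93, so AQI = 495.
O₃ 0.029: bracket 0.000–0.054 → index 0–50; slope 50/0.054, offset 0.029.
AQI = 0 + 50/0.054·0.029 ≈ 26.85 ⇒ 27.
PM2.5: row 233.911–261.443 (AQI 201–300). (300−201)·(250.529−233.911)/(261.443−233.911) + 201 = 99·16.618/27.532 + 201 ≈ 260.76 → 261.
Sub-indices: CO→474, NO₂→495, O₃→27, PM2.5→261. Overall AQI = max = 495; dominant pollutant is NO₂.
AQI 495: Hazardous.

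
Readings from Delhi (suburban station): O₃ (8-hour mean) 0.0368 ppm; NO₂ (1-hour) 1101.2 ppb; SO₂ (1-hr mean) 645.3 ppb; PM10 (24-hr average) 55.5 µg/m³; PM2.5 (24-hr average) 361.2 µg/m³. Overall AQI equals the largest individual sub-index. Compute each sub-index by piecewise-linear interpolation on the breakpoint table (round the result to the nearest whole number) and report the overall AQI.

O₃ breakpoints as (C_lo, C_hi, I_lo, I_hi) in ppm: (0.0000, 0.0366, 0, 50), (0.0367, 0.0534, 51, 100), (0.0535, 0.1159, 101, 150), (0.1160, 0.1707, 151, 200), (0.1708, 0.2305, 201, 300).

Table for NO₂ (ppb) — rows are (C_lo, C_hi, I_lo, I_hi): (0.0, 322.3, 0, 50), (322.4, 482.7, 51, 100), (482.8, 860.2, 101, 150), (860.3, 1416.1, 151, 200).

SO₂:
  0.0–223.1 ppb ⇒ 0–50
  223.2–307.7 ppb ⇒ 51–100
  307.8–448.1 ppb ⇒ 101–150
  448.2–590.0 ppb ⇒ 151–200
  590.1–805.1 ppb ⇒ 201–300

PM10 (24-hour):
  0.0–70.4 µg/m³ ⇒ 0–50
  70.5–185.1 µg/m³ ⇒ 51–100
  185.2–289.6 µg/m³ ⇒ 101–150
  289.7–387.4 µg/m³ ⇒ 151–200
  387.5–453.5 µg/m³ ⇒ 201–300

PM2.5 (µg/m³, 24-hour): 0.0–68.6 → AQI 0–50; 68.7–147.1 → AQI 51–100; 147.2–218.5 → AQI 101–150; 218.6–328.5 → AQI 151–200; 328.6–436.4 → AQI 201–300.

231

O₃: 0.0368 lies in 0.0367–0.0534, so I_lo=51, I_hi=100, C_lo=0.0367, C_hi=0.0534.
(100−51)/(0.0534−0.0367) × (0.0368−0.0367) + 51 = 49/0.0167 × 0.0001 + 51 ≈ 51.29 → 51.
NO₂ 1101.2: bracket 860.3–1416.1 → index 151–200; slope 49/555.8, offset 240.9.
AQI = 151 + 49/555.8·240.9 ≈ 172.24 ⇒ 172.
SO₂: 645.3 lies in 590.1–805.1, so I_lo=201, I_hi=300, C_lo=590.1, C_hi=805.1.
(300−201)/(805.1−590.1) × (645.3−590.1) + 201 = 99/215.0 × 55.2 + 201 ≈ 226.42 → 226.
PM10: row 0.0–70.4 (AQI 0–50). (50−0)·(55.5−0.0)/(70.4−0.0) + 0 = 50·55.5/70.4 + 0 ≈ 39.42 → 39.
PM2.5 361.2: bracket 328.6–436.4 → index 201–300; slope 99/107.8, offset 32.6.
AQI = 201 + 99/107.8·32.6 ≈ 230.94 ⇒ 231.
Sub-indices: O₃→51, NO₂→172, SO₂→226, PM10→39, PM2.5→231. Overall AQI = max = 231; dominant pollutant is PM2.5.
AQI 231: Very Unhealthy.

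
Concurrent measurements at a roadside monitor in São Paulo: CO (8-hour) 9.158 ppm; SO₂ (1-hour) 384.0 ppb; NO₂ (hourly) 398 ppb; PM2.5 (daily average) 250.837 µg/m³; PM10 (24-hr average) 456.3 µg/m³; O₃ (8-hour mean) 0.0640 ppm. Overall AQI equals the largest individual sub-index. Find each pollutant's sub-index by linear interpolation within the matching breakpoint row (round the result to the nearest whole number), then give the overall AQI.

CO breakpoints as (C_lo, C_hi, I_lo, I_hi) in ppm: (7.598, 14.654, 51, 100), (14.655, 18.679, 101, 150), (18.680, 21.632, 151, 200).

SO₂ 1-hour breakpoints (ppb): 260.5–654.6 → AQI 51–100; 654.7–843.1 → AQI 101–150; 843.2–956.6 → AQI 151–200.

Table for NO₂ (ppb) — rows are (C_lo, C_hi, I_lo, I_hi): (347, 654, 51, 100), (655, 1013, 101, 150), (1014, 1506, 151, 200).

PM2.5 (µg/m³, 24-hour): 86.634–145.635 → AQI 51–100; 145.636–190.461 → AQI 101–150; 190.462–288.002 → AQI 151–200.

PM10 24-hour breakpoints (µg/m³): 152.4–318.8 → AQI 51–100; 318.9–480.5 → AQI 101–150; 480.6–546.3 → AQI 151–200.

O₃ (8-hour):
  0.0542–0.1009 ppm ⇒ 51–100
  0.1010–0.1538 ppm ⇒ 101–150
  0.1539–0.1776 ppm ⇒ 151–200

181

CO: row 7.598–14.654 (AQI 51–100). (100−51)·(9.158−7.598)/(14.654−7.598) + 51 = 49·1.560/7.056 + 51 ≈ 61.83 → 62.
SO₂: 384.0 lies in 260.5–654.6, so I_lo=51, I_hi=100, C_lo=260.5, C_hi=654.6.
(100−51)/(654.6−260.5) × (384.0−260.5) + 51 = 49/394.1 × 123.5 + 51 ≈ 66.36 → 66.
NO₂: 398 ∈ [347, 654] ↔ index [51, 100].
51 + (398−347)·(100−51)/(654−347) = 51 + 51·49/307 ≈ 59.14, so AQI = 59.
PM2.5 250.837: bracket 190.462–288.002 → index 151–200; slope 49/97.540, offset 60.375.
AQI = 151 + 49/97.540·60.375 ≈ 181.33 ⇒ 181.
PM10 456.3: bracket 318.9–480.5 → index 101–150; slope 49/161.6, offset 137.4.
AQI = 101 + 49/161.6·137.4 ≈ 142.66 ⇒ 143.
O₃ 0.0640: bracket 0.0542–0.1009 → index 51–100; slope 49/0.0467, offset 0.0098.
AQI = 51 + 49/0.0467·0.0098 ≈ 61.28 ⇒ 61.
Sub-indices: CO→62, SO₂→66, NO₂→59, PM2.5→181, PM10→143, O₃→61. Overall AQI = max = 181; dominant pollutant is PM2.5.
AQI 181: Unhealthy.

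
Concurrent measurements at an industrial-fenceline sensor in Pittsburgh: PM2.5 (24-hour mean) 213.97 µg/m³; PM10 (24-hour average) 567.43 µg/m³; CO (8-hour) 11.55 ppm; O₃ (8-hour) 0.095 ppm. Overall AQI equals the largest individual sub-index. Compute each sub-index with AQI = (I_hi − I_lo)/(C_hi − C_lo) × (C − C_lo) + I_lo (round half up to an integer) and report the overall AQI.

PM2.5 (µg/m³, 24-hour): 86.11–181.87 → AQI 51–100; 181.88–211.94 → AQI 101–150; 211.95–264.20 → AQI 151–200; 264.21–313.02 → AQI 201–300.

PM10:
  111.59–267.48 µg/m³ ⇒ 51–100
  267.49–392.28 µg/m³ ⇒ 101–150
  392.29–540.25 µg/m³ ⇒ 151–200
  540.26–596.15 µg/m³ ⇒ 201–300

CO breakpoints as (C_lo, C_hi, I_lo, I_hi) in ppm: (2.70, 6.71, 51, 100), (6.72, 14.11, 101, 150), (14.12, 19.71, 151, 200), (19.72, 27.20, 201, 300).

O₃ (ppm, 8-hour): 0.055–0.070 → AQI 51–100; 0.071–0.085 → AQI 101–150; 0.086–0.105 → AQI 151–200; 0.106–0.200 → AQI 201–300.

249

PM2.5: row 211.95–264.20 (AQI 151–200). (200−151)·(213.97−211.95)/(264.20−211.95) + 151 = 49·2.02/52.25 + 151 ≈ 152.89 → 153.
PM10 567.43: bracket 540.26–596.15 → index 201–300; slope 99/55.89, offset 27.17.
AQI = 201 + 99/55.89·27.17 ≈ 249.13 ⇒ 249.
CO: 11.55 lies in 6.72–14.11, so I_lo=101, I_hi=150, C_lo=6.72, C_hi=14.11.
(150−101)/(14.11−6.72) × (11.55−6.72) + 101 = 49/7.39 × 4.83 + 101 ≈ 133.03 → 133.
O₃ 0.095: bracket 0.086–0.105 → index 151–200; slope 49/0.019, offset 0.009.
AQI = 151 + 49/0.019·0.009 ≈ 174.21 ⇒ 174.
Sub-indices: PM2.5→153, PM10→249, CO→133, O₃→174. Overall AQI = max = 249; dominant pollutant is PM10.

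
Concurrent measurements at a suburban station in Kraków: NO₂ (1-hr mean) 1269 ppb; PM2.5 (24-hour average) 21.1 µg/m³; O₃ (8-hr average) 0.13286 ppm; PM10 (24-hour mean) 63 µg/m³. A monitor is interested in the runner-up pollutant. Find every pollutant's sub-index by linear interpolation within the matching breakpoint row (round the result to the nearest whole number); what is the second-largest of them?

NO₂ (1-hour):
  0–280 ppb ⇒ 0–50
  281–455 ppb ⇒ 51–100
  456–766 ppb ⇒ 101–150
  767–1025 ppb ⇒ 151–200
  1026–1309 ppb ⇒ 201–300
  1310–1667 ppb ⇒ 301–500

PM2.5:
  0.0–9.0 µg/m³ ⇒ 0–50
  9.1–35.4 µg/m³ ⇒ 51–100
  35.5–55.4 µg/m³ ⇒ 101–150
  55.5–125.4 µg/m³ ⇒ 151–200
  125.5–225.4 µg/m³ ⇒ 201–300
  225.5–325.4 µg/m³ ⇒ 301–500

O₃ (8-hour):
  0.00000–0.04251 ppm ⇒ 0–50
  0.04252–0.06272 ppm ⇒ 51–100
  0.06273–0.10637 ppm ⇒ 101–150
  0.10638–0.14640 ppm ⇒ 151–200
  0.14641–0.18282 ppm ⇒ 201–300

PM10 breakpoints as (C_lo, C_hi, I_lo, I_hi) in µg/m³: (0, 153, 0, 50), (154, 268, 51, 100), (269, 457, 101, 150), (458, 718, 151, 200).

183

NO₂ 1269: bracket 1026–1309 → index 201–300; slope 99/283, offset 243.
AQI = 201 + 99/283·243 ≈ 286.01 ⇒ 286.
PM2.5 21.1: bracket 9.1–35.4 → index 51–100; slope 49/26.3, offset 12.0.
AQI = 51 + 49/26.3·12.0 ≈ 73.36 ⇒ 73.
O₃: 0.13286 lies in 0.10638–0.14640, so I_lo=151, I_hi=200, C_lo=0.10638, C_hi=0.14640.
(200−151)/(0.14640−0.10638) × (0.13286−0.10638) + 151 = 49/0.04002 × 0.02648 + 151 ≈ 183.42 → 183.
PM10: row 0–153 (AQI 0–50). (50−0)·(63−0)/(153−0) + 0 = 50·63/153 + 0 ≈ 20.59 → 21.
Sub-indices: NO₂→286, PM2.5→73, O₃→183, PM10→21. Ranked high→low: 286, 183, 73, 21. Second-highest sub-index = 183.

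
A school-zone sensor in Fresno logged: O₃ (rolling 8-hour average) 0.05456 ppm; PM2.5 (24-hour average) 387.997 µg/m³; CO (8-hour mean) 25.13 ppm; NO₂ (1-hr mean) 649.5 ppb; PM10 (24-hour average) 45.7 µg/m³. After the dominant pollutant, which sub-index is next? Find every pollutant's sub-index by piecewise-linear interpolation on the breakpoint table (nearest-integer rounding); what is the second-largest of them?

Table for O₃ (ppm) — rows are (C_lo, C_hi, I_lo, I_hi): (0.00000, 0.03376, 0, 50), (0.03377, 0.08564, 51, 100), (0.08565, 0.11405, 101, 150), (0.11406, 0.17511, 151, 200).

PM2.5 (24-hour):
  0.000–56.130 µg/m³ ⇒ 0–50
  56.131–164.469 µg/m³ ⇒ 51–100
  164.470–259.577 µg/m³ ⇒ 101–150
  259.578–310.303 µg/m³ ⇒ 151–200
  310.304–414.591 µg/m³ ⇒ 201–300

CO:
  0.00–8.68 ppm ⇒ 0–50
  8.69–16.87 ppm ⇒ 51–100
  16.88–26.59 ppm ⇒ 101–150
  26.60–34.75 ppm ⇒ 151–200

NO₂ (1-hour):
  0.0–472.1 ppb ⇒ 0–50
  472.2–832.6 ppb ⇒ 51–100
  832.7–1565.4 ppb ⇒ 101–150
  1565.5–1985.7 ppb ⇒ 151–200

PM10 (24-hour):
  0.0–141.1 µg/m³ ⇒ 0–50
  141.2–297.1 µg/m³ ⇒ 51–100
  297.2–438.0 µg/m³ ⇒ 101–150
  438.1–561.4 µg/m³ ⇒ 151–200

O₃: 0.05456 lies in 0.03377–0.08564, so I_lo=51, I_hi=100, C_lo=0.03377, C_hi=0.08564.
(100−51)/(0.08564−0.03377) × (0.05456−0.03377) + 51 = 49/0.05187 × 0.02079 + 51 ≈ 70.64 → 71.
PM2.5: 387.997 lies in 310.304–414.591, so I_lo=201, I_hi=300, C_lo=310.304, C_hi=414.591.
(300−201)/(414.591−310.304) × (387.997−310.304) + 201 = 99/104.287 × 77.693 + 201 ≈ 274.75 → 275.
CO 25.13: bracket 16.88–26.59 → index 101–150; slope 49/9.71, offset 8.25.
AQI = 101 + 49/9.71·8.25 ≈ 142.63 ⇒ 143.
NO₂: row 472.2–832.6 (AQI 51–100). (100−51)·(649.5−472.2)/(832.6−472.2) + 51 = 49·177.3/360.4 + 51 ≈ 75.11 → 75.
PM10 45.7: bracket 0.0–141.1 → index 0–50; slope 50/141.1, offset 45.7.
AQI = 0 + 50/141.1·45.7 ≈ 16.19 ⇒ 16.
Sub-indices: O₃→71, PM2.5→275, CO→143, NO₂→75, PM10→16. Ranked high→low: 275, 143, 75, 71, 16. Second-highest sub-index = 143.

143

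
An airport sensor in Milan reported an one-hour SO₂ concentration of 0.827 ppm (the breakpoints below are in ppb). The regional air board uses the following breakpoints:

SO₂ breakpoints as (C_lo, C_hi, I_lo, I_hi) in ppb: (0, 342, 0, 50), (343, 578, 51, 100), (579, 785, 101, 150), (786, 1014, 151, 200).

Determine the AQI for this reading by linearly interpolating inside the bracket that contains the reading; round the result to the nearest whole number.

160

Convert: 0.827 ppm = 827 ppb.
SO₂ 827: bracket 786–1014 → index 151–200; slope 49/228, offset 41.
AQI = 151 + 49/228·41 ≈ 159.81 ⇒ 160.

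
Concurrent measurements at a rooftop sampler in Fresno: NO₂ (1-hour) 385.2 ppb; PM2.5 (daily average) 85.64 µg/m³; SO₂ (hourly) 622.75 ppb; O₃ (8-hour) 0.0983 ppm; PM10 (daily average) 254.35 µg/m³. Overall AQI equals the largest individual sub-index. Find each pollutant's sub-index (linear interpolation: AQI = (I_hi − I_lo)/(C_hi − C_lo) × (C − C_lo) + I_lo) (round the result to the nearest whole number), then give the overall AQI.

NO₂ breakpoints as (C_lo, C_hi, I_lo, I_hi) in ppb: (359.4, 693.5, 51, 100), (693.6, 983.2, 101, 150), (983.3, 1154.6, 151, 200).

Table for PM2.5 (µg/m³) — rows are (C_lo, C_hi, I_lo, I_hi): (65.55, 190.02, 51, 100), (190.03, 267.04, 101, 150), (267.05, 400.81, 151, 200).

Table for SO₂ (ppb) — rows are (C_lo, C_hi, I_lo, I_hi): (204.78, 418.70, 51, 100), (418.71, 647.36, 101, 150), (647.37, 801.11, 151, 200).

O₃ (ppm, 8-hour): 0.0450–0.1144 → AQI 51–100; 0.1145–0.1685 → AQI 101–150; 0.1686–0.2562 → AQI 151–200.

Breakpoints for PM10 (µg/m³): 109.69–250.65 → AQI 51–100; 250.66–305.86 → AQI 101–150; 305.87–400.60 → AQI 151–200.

NO₂: 385.2 lies in 359.4–693.5, so I_lo=51, I_hi=100, C_lo=359.4, C_hi=693.5.
(100−51)/(693.5−359.4) × (385.2−359.4) + 51 = 49/334.1 × 25.8 + 51 ≈ 54.78 → 55.
PM2.5: 85.64 ∈ [65.55, 190.02] ↔ index [51, 100].
51 + (85.64−65.55)·(100−51)/(190.02−65.55) = 51 + 20.09·49/124.47 ≈ 58.91, so AQI = 59.
SO₂: 622.75 lies in 418.71–647.36, so I_lo=101, I_hi=150, C_lo=418.71, C_hi=647.36.
(150−101)/(647.36−418.71) × (622.75−418.71) + 101 = 49/228.65 × 204.04 + 101 ≈ 144.73 → 145.
O₃: row 0.0450–0.1144 (AQI 51–100). (100−51)·(0.0983−0.0450)/(0.1144−0.0450) + 51 = 49·0.0533/0.0694 + 51 ≈ 88.63 → 89.
PM10: 254.35 ∈ [250.66, 305.86] ↔ index [101, 150].
101 + (254.35−250.66)·(150−101)/(305.86−250.66) = 101 + 3.69·49/55.20 ≈ 104.28, so AQI = 104.
Sub-indices: NO₂→55, PM2.5→59, SO₂→145, O₃→89, PM10→104. Overall AQI = max = 145; dominant pollutant is SO₂.

145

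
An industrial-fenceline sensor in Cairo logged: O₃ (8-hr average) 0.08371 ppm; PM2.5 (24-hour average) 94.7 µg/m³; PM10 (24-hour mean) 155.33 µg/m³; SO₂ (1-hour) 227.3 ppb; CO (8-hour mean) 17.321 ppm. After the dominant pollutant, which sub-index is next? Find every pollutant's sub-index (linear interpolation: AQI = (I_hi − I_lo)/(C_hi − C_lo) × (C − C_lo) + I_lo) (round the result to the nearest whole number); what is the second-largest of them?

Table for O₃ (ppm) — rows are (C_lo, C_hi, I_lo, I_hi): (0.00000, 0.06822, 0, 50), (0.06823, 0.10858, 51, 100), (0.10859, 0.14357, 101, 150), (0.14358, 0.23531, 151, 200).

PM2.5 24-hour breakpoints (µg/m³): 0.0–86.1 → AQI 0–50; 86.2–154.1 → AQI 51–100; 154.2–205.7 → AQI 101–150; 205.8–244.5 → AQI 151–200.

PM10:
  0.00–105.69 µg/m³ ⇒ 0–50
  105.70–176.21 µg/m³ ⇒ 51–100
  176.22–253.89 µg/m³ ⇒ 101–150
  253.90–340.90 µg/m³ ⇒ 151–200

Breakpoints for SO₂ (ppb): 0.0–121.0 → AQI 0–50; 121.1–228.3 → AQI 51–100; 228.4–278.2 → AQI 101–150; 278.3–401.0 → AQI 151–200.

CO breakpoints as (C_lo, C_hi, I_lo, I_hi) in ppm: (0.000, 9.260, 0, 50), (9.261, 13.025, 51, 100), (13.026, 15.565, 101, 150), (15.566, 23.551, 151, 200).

O₃ 0.08371: bracket 0.06823–0.10858 → index 51–100; slope 49/0.04035, offset 0.01548.
AQI = 51 + 49/0.04035·0.01548 ≈ 69.80 ⇒ 70.
PM2.5: 94.7 lies in 86.2–154.1, so I_lo=51, I_hi=100, C_lo=86.2, C_hi=154.1.
(100−51)/(154.1−86.2) × (94.7−86.2) + 51 = 49/67.9 × 8.5 + 51 ≈ 57.13 → 57.
PM10: 155.33 lies in 105.70–176.21, so I_lo=51, I_hi=100, C_lo=105.70, C_hi=176.21.
(100−51)/(176.21−105.70) × (155.33−105.70) + 51 = 49/70.51 × 49.63 + 51 ≈ 85.49 → 85.
SO₂: 227.3 lies in 121.1–228.3, so I_lo=51, I_hi=100, C_lo=121.1, C_hi=228.3.
(100−51)/(228.3−121.1) × (227.3−121.1) + 51 = 49/107.2 × 106.2 + 51 ≈ 99.54 → 100.
CO 17.321: bracket 15.566–23.551 → index 151–200; slope 49/7.985, offset 1.755.
AQI = 151 + 49/7.985·1.755 ≈ 161.77 ⇒ 162.
Sub-indices: O₃→70, PM2.5→57, PM10→85, SO₂→100, CO→162. Ranked high→low: 162, 100, 85, 70, 57. Second-highest sub-index = 100.

100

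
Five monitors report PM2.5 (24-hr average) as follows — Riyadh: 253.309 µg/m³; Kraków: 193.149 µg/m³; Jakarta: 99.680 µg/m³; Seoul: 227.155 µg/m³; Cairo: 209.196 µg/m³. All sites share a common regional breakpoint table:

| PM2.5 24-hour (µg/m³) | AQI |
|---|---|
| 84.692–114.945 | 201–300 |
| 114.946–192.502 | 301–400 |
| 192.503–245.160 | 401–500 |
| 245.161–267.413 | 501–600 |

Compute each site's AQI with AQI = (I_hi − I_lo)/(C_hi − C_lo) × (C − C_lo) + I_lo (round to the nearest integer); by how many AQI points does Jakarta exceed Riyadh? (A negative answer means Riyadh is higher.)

Riyadh: row 245.161–267.413 (AQI 501–600). (600−501)·(253.309−245.161)/(267.413−245.161) + 501 = 99·8.148/22.252 + 501 ≈ 537.25 → 537.
Kraków: 193.149 ∈ [192.503, 245.160] ↔ index [401, 500].
401 + (193.149−192.503)·(500−401)/(245.160−192.503) = 401 + 0.646·99/52.657 ≈ 402.21, so AQI = 402.
Jakarta: 99.680 lies in 84.692–114.945, so I_lo=201, I_hi=300, C_lo=84.692, C_hi=114.945.
(300−201)/(114.945−84.692) × (99.680−84.692) + 201 = 99/30.253 × 14.988 + 201 ≈ 250.05 → 250.
Seoul 227.155: bracket 192.503–245.160 → index 401–500; slope 99/52.657, offset 34.652.
AQI = 401 + 99/52.657·34.652 ≈ 466.15 ⇒ 466.
Cairo 209.196: bracket 192.503–245.160 → index 401–500; slope 99/52.657, offset 16.693.
AQI = 401 + 99/52.657·16.693 ≈ 432.38 ⇒ 432.
AQIs: Riyadh=537, Kraków=402, Jakarta=250, Seoul=466, Cairo=432. Jakarta (250) − Riyadh (537) = -287.

-287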